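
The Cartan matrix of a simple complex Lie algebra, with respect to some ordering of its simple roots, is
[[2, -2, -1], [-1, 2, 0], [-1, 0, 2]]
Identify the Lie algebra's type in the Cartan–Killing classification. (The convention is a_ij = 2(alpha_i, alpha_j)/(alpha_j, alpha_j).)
The matrix has rank 3 with 2's on the diagonal. Reading the off-diagonal entries as Dynkin edges (a single edge where a_ij = a_ji = -1; a double or triple edge where a_ij * a_ji = 2 or 3), the diagram is a chain of 3 nodes with a double edge at one end; the terminal node there is the unique short simple root (B_3). One simple-root ordering that puts it in standard form is (alpha_3, alpha_1, alpha_2). So the algebra is type B_3, i.e. so(7).

B_3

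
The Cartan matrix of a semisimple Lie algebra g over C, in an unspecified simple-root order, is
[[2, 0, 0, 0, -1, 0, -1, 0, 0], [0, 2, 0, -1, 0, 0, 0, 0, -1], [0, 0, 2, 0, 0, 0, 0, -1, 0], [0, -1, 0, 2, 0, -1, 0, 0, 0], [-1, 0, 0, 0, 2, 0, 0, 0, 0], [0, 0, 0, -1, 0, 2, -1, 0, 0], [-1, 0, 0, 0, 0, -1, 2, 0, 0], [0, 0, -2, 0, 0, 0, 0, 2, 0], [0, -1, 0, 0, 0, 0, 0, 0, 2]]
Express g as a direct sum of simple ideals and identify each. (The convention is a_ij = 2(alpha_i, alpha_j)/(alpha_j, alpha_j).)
The diagram associated to this matrix has two connected components: the simple roots {alpha_1, alpha_2, alpha_4, alpha_5, alpha_6, alpha_7, alpha_9} form a chain of 7 nodes with single edges (A_7), and {alpha_3, alpha_8} form a chain of 2 nodes with a double edge at one end; the terminal node there is the unique short simple root (B_2). A semisimple Lie algebra decomposes uniquely as the direct sum of simple ideals, one per connected component of its Dynkin diagram, so g ≅ A_7 ⊕ B_2 (dimension 63 + 10 = 73).

A_7 (sl(8)) + B_2 (so(5))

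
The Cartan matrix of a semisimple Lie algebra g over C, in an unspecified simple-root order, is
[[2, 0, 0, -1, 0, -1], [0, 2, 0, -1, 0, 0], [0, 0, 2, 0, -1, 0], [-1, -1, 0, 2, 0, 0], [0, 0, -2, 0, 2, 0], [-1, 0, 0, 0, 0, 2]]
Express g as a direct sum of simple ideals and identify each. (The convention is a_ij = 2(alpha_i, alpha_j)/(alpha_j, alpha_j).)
A_4 + B_2

The diagram associated to this matrix has two connected components: the simple roots {alpha_1, alpha_2, alpha_4, alpha_6} form a chain of 4 nodes with single edges (A_4), and {alpha_3, alpha_5} form a chain of 2 nodes with a double edge at one end; the terminal node there is the unique short simple root (B_2). A semisimple Lie algebra decomposes uniquely as the direct sum of simple ideals, one per connected component of its Dynkin diagram, so g ≅ A_4 ⊕ B_2 (dimension 24 + 10 = 34).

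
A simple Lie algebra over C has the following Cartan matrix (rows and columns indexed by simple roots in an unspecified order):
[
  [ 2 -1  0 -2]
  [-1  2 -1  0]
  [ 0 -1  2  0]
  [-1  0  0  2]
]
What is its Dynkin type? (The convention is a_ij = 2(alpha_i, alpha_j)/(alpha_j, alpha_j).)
B_4

The matrix has rank 4 with 2's on the diagonal. Reading the off-diagonal entries as Dynkin edges (a single edge where a_ij = a_ji = -1; a double or triple edge where a_ij * a_ji = 2 or 3), the diagram is a chain of 4 nodes with a double edge at one end; the terminal node there is the unique short simple root (B_4). One simple-root ordering that puts it in standard form is (alpha_3, alpha_2, alpha_1, alpha_4). So the algebra is type B_4, i.e. so(9).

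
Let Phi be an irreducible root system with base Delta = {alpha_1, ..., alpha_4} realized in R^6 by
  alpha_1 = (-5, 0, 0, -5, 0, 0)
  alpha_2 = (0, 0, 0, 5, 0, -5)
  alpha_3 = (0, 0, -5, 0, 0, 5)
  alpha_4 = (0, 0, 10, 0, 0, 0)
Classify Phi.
Compute the Cartan integers a_ij = 2(alpha_i, alpha_j)/(alpha_j, alpha_j); the resulting 4x4 Cartan matrix is
[[2, -1, 0, 0], [-1, 2, -1, 0], [0, -1, 2, -1], [0, 0, -2, 2]].
The roots have two lengths (squared-length ratio 2:1); the short ones are alpha_{1,2,3}. The associated Dynkin diagram is a chain of 4 nodes with a double edge at one end; the terminal node there is the unique long simple root (C_4), so the type is C_4 (the algebra sp(8)).

C_4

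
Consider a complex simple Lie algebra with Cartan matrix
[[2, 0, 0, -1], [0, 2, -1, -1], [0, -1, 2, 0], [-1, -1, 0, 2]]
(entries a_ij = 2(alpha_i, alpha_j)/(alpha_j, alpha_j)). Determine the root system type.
A_4

The matrix has rank 4 with 2's on the diagonal. Reading the off-diagonal entries as Dynkin edges (a single edge where a_ij = a_ji = -1; a double or triple edge where a_ij * a_ji = 2 or 3), the diagram is a chain of 4 nodes with single edges (A_4). One simple-root ordering that puts it in standard form is (alpha_1, alpha_4, alpha_2, alpha_3). So the algebra is type A_4, i.e. sl(5).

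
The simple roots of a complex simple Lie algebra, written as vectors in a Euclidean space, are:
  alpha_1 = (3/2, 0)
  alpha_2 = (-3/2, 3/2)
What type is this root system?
Compute the Cartan integers a_ij = 2(alpha_i, alpha_j)/(alpha_j, alpha_j); the resulting 2x2 Cartan matrix is
[[2, -1], [-2, 2]].
The roots have two lengths (squared-length ratio 2:1); the short ones are alpha_{1}. The associated Dynkin diagram is a chain of 2 nodes with a double edge at one end; the terminal node there is the unique short simple root (B_2), so the type is B_2 (the algebra so(5)).

B_2 (so(5))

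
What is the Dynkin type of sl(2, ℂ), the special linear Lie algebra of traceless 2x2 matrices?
A1

This is sl(2), which has dimension 2^2 - 1 = 3 and rank 2 - 1 = 1 (a Cartan subalgebra is the diagonal traceless matrices). In the classification of classical Lie algebras, the special linear algebra sl(n+1) has type A_n; here n = 1, so the Dynkin diagram is a chain of 1 nodes with single edges (A_1). Hence the type is A_1.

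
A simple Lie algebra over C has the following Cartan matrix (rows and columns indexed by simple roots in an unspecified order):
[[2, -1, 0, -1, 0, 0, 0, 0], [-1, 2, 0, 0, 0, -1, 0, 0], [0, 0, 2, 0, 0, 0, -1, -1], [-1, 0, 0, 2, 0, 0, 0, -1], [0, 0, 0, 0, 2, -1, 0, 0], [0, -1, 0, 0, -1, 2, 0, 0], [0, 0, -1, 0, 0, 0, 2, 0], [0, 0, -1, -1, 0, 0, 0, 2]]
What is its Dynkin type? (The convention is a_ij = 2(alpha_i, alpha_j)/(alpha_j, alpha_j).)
A_8

The matrix has rank 8 with 2's on the diagonal. Reading the off-diagonal entries as Dynkin edges (a single edge where a_ij = a_ji = -1; a double or triple edge where a_ij * a_ji = 2 or 3), the diagram is a chain of 8 nodes with single edges (A_8). One simple-root ordering that puts it in standard form is (alpha_5, alpha_6, alpha_2, alpha_1, alpha_4, alpha_8, alpha_3, alpha_7). So the algebra is type A_8, i.e. sl(9).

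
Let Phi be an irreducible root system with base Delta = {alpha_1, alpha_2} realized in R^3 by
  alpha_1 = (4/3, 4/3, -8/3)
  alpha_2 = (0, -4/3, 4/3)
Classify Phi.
G_2

Compute the Cartan integers a_ij = 2(alpha_i, alpha_j)/(alpha_j, alpha_j); the resulting 2x2 Cartan matrix is
[[2, -3], [-1, 2]].
The roots have two lengths (squared-length ratio 3:1); the short ones are alpha_{2}. The associated Dynkin diagram is two nodes joined by a triple edge (G_2), so the type is G_2.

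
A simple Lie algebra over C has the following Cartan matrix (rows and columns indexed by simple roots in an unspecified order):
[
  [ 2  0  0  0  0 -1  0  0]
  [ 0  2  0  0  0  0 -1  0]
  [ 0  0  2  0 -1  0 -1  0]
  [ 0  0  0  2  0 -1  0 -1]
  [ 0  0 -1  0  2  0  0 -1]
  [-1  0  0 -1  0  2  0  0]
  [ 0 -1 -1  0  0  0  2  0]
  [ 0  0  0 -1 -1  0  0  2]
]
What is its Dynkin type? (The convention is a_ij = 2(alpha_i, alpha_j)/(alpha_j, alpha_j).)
A_8 (sl(9))

The matrix has rank 8 with 2's on the diagonal. Reading the off-diagonal entries as Dynkin edges (a single edge where a_ij = a_ji = -1; a double or triple edge where a_ij * a_ji = 2 or 3), the diagram is a chain of 8 nodes with single edges (A_8). One simple-root ordering that puts it in standard form is (alpha_1, alpha_6, alpha_4, alpha_8, alpha_5, alpha_3, alpha_7, alpha_2). So the algebra is type A_8, i.e. sl(9).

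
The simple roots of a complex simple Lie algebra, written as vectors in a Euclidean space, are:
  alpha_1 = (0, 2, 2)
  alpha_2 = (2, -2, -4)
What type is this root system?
Compute the Cartan integers a_ij = 2(alpha_i, alpha_j)/(alpha_j, alpha_j); the resulting 2x2 Cartan matrix is
[[2, -1], [-3, 2]].
The roots have two lengths (squared-length ratio 3:1); the short ones are alpha_{1}. The associated Dynkin diagram is two nodes joined by a triple edge (G_2), so the type is G_2.

G_2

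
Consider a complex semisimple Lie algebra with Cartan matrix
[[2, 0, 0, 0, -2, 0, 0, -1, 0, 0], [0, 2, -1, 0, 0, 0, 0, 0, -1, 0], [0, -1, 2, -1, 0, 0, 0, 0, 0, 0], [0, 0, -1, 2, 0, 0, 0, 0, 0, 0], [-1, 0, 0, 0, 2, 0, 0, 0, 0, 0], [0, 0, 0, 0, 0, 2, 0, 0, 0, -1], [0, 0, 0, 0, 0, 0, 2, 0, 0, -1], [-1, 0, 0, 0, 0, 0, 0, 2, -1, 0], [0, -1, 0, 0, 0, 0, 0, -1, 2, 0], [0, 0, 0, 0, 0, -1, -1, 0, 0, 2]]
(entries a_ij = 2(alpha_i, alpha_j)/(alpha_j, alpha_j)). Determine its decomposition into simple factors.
The diagram associated to this matrix has two connected components: the simple roots {alpha_6, alpha_7, alpha_10} form a chain of 3 nodes with single edges (A_3), and {alpha_1, alpha_2, alpha_3, alpha_4, alpha_5, alpha_8, alpha_9} form a chain of 7 nodes with a double edge at one end; the terminal node there is the unique short simple root (B_7). A semisimple Lie algebra decomposes uniquely as the direct sum of simple ideals, one per connected component of its Dynkin diagram, so g ≅ A_3 ⊕ B_7 (dimension 15 + 105 = 120).

A_3 ⊕ B_7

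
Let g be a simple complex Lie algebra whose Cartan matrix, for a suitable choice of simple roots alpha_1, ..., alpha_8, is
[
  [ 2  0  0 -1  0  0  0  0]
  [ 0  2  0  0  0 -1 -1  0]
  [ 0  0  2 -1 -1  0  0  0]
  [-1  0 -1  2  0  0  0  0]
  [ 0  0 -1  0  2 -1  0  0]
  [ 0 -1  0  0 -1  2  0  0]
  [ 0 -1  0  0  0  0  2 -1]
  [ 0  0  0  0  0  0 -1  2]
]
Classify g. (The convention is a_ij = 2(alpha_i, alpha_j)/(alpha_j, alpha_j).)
The matrix has rank 8 with 2's on the diagonal. Reading the off-diagonal entries as Dynkin edges (a single edge where a_ij = a_ji = -1; a double or triple edge where a_ij * a_ji = 2 or 3), the diagram is a chain of 8 nodes with single edges (A_8). One simple-root ordering that puts it in standard form is (alpha_8, alpha_7, alpha_2, alpha_6, alpha_5, alpha_3, alpha_4, alpha_1). So the algebra is type A_8, i.e. sl(9).

A_8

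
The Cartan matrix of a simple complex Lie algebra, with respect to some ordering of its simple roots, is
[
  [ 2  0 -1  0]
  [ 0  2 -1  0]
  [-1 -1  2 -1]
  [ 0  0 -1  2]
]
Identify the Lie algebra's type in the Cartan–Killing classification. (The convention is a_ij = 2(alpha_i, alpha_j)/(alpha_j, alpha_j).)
The matrix has rank 4 with 2's on the diagonal. Reading the off-diagonal entries as Dynkin edges (a single edge where a_ij = a_ji = -1; a double or triple edge where a_ij * a_ji = 2 or 3), the diagram is a chain of 2 nodes with a fork of two nodes at one end (D_4). One simple-root ordering that puts it in standard form is (alpha_1, alpha_3, alpha_2, alpha_4). So the algebra is type D_4, i.e. so(8).

D_4 (so(8))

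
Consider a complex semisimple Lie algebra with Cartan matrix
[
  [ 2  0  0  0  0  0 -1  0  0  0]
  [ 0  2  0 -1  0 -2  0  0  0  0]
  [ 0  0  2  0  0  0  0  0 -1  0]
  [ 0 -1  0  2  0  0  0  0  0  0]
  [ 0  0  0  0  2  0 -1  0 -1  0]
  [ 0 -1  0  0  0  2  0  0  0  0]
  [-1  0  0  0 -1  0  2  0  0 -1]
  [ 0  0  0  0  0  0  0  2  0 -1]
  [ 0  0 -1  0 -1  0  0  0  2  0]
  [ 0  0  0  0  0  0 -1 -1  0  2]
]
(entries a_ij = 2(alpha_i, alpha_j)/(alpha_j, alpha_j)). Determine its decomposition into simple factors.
The diagram associated to this matrix has two connected components: the simple roots {alpha_2, alpha_4, alpha_6} form a chain of 3 nodes with a double edge at one end; the terminal node there is the unique short simple root (B_3), and {alpha_1, alpha_3, alpha_5, alpha_7, alpha_8, alpha_9, alpha_10} form a chain of 6 nodes with one extra node attached to the third node from one end (E_7). A semisimple Lie algebra decomposes uniquely as the direct sum of simple ideals, one per connected component of its Dynkin diagram, so g ≅ B_3 ⊕ E_7 (dimension 21 + 133 = 154).

B_3 + E_7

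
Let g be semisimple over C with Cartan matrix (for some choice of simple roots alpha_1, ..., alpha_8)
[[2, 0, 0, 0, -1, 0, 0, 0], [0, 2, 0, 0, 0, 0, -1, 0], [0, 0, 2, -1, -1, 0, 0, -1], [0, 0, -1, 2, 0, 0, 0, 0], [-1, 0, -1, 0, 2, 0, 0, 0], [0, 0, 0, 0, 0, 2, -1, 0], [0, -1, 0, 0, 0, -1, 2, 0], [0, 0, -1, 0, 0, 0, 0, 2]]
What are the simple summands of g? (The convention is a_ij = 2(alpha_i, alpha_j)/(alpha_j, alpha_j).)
type A_3 ⊕ type D_5

The diagram associated to this matrix has two connected components: the simple roots {alpha_2, alpha_6, alpha_7} form a chain of 3 nodes with single edges (A_3), and {alpha_1, alpha_3, alpha_4, alpha_5, alpha_8} form a chain of 3 nodes with a fork of two nodes at one end (D_5). A semisimple Lie algebra decomposes uniquely as the direct sum of simple ideals, one per connected component of its Dynkin diagram, so g ≅ A_3 ⊕ D_5 (dimension 15 + 45 = 60).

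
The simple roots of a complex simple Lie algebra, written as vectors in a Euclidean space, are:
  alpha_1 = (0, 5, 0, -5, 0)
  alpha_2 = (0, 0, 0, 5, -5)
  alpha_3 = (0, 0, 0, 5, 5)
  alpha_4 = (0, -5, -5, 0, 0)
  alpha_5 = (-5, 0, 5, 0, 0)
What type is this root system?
D5

Compute the Cartan integers a_ij = 2(alpha_i, alpha_j)/(alpha_j, alpha_j); the resulting 5x5 Cartan matrix is
[[2, -1, -1, -1, 0], [-1, 2, 0, 0, 0], [-1, 0, 2, 0, 0], [-1, 0, 0, 2, -1], [0, 0, 0, -1, 2]].
All simple roots have the same length, so the diagram is simply laced. The associated Dynkin diagram is a chain of 3 nodes with a fork of two nodes at one end (D_5), so the type is D_5 (the algebra so(10)).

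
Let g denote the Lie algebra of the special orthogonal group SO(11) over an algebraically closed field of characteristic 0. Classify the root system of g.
This is so(11) with 11 odd, which has dimension 11(11-1)/2 = 55 and rank (11-1)/2 = 5. In the classification of classical Lie algebras, the orthogonal algebra so(2n+1) in an odd number of variables has type B_n; here n = 5, so the Dynkin diagram is a chain of 5 nodes with a double edge at one end; the terminal node there is the unique short simple root (B_5). Hence the type is B_5.

B5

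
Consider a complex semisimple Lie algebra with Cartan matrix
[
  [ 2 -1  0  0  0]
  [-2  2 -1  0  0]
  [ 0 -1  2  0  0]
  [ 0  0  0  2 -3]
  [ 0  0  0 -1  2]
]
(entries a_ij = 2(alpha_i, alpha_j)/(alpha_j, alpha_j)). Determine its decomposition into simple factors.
type B_3 ⊕ type G_2

The diagram associated to this matrix has two connected components: the simple roots {alpha_1, alpha_2, alpha_3} form a chain of 3 nodes with a double edge at one end; the terminal node there is the unique short simple root (B_3), and {alpha_4, alpha_5} form two nodes joined by a triple edge (G_2). A semisimple Lie algebra decomposes uniquely as the direct sum of simple ideals, one per connected component of its Dynkin diagram, so g ≅ B_3 ⊕ G_2 (dimension 21 + 14 = 35).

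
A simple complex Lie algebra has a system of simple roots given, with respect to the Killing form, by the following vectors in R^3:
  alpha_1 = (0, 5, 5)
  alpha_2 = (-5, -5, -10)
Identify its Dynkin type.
Compute the Cartan integers a_ij = 2(alpha_i, alpha_j)/(alpha_j, alpha_j); the resulting 2x2 Cartan matrix is
[[2, -1], [-3, 2]].
The roots have two lengths (squared-length ratio 3:1); the short ones are alpha_{1}. The associated Dynkin diagram is two nodes joined by a triple edge (G_2), so the type is G_2.

G_2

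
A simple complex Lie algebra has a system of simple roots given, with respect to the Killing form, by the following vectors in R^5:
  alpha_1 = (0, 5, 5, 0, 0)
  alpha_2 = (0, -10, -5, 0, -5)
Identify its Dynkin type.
type G_2

Compute the Cartan integers a_ij = 2(alpha_i, alpha_j)/(alpha_j, alpha_j); the resulting 2x2 Cartan matrix is
[[2, -1], [-3, 2]].
The roots have two lengths (squared-length ratio 3:1); the short ones are alpha_{1}. The associated Dynkin diagram is two nodes joined by a triple edge (G_2), so the type is G_2.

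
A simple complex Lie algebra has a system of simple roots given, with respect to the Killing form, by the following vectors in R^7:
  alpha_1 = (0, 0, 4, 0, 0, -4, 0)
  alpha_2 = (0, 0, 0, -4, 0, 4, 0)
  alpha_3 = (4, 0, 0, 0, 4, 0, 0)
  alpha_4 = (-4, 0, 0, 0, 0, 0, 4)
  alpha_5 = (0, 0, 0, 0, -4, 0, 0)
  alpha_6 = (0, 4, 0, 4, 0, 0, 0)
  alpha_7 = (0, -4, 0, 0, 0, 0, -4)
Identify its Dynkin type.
Compute the Cartan integers a_ij = 2(alpha_i, alpha_j)/(alpha_j, alpha_j); the resulting 7x7 Cartan matrix is
[[2, -1, 0, 0, 0, 0, 0], [-1, 2, 0, 0, 0, -1, 0], [0, 0, 2, -1, -2, 0, 0], [0, 0, -1, 2, 0, 0, -1], [0, 0, -1, 0, 2, 0, 0], [0, -1, 0, 0, 0, 2, -1], [0, 0, 0, -1, 0, -1, 2]].
The roots have two lengths (squared-length ratio 2:1); the short ones are alpha_{5}. The associated Dynkin diagram is a chain of 7 nodes with a double edge at one end; the terminal node there is the unique short simple root (B_7), so the type is B_7 (the algebra so(15)).

B7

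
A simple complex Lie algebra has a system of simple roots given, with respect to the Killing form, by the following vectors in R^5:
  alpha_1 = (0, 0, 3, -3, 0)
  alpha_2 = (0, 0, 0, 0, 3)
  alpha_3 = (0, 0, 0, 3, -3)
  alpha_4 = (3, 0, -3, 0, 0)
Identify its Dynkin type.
type B_4

Compute the Cartan integers a_ij = 2(alpha_i, alpha_j)/(alpha_j, alpha_j); the resulting 4x4 Cartan matrix is
[[2, 0, -1, -1], [0, 2, -1, 0], [-1, -2, 2, 0], [-1, 0, 0, 2]].
The roots have two lengths (squared-length ratio 2:1); the short ones are alpha_{2}. The associated Dynkin diagram is a chain of 4 nodes with a double edge at one end; the terminal node there is the unique short simple root (B_4), so the type is B_4 (the algebra so(9)).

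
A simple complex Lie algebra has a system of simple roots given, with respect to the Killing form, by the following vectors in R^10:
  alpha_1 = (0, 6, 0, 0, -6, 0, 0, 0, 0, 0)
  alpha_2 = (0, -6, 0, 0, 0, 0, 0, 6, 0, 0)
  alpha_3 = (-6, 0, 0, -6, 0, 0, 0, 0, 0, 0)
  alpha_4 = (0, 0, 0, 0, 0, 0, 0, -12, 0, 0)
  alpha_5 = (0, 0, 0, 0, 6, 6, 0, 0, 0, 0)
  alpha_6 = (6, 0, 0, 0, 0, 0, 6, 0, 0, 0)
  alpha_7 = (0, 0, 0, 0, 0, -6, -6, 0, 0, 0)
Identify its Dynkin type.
Compute the Cartan integers a_ij = 2(alpha_i, alpha_j)/(alpha_j, alpha_j); the resulting 7x7 Cartan matrix is
[[2, -1, 0, 0, -1, 0, 0], [-1, 2, 0, -1, 0, 0, 0], [0, 0, 2, 0, 0, -1, 0], [0, -2, 0, 2, 0, 0, 0], [-1, 0, 0, 0, 2, 0, -1], [0, 0, -1, 0, 0, 2, -1], [0, 0, 0, 0, -1, -1, 2]].
The roots have two lengths (squared-length ratio 2:1); the short ones are alpha_{1,2,3,5,6,7}. The associated Dynkin diagram is a chain of 7 nodes with a double edge at one end; the terminal node there is the unique long simple root (C_7), so the type is C_7 (the algebra sp(14)).

type C_7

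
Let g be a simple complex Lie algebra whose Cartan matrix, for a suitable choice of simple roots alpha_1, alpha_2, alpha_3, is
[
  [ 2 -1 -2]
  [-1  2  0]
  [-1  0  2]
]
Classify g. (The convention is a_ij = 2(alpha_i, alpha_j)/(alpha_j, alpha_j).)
B_3 (so(7))

The matrix has rank 3 with 2's on the diagonal. Reading the off-diagonal entries as Dynkin edges (a single edge where a_ij = a_ji = -1; a double or triple edge where a_ij * a_ji = 2 or 3), the diagram is a chain of 3 nodes with a double edge at one end; the terminal node there is the unique short simple root (B_3). One simple-root ordering that puts it in standard form is (alpha_2, alpha_1, alpha_3). So the algebra is type B_3, i.e. so(7).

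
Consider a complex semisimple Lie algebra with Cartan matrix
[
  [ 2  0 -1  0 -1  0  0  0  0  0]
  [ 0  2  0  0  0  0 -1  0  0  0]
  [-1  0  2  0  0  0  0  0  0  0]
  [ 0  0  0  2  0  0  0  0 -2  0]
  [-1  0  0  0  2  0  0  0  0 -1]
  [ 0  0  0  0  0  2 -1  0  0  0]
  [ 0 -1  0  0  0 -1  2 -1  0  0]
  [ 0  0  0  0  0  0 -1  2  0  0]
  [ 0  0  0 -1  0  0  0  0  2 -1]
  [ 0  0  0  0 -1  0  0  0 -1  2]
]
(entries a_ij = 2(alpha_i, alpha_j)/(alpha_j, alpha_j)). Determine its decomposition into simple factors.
The diagram associated to this matrix has two connected components: the simple roots {alpha_1, alpha_3, alpha_4, alpha_5, alpha_9, alpha_10} form a chain of 6 nodes with a double edge at one end; the terminal node there is the unique long simple root (C_6), and {alpha_2, alpha_6, alpha_7, alpha_8} form a chain of 2 nodes with a fork of two nodes at one end (D_4). A semisimple Lie algebra decomposes uniquely as the direct sum of simple ideals, one per connected component of its Dynkin diagram, so g ≅ C_6 ⊕ D_4 (dimension 78 + 28 = 106).

type C_6 + type D_4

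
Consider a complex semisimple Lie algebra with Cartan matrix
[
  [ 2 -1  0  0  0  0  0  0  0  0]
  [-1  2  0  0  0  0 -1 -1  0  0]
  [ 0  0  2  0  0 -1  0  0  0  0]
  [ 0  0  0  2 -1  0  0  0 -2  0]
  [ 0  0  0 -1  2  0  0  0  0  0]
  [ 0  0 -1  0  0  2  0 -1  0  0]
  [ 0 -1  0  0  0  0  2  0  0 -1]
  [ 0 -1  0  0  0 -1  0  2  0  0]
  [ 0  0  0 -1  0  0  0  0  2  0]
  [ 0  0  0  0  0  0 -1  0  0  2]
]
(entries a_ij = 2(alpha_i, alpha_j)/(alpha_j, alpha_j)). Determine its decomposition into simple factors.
B_3 (so(7)) + E_7

The diagram associated to this matrix has two connected components: the simple roots {alpha_4, alpha_5, alpha_9} form a chain of 3 nodes with a double edge at one end; the terminal node there is the unique short simple root (B_3), and {alpha_1, alpha_2, alpha_3, alpha_6, alpha_7, alpha_8, alpha_10} form a chain of 6 nodes with one extra node attached to the third node from one end (E_7). A semisimple Lie algebra decomposes uniquely as the direct sum of simple ideals, one per connected component of its Dynkin diagram, so g ≅ B_3 ⊕ E_7 (dimension 21 + 133 = 154).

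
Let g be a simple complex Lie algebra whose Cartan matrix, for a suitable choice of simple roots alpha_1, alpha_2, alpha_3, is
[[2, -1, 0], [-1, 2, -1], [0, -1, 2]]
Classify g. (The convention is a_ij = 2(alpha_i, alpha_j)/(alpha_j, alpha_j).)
A3

The matrix has rank 3 with 2's on the diagonal. Reading the off-diagonal entries as Dynkin edges (a single edge where a_ij = a_ji = -1; a double or triple edge where a_ij * a_ji = 2 or 3), the diagram is a chain of 3 nodes with single edges (A_3). One simple-root ordering that puts it in standard form is (alpha_1, alpha_2, alpha_3). So the algebra is type A_3, i.e. sl(4).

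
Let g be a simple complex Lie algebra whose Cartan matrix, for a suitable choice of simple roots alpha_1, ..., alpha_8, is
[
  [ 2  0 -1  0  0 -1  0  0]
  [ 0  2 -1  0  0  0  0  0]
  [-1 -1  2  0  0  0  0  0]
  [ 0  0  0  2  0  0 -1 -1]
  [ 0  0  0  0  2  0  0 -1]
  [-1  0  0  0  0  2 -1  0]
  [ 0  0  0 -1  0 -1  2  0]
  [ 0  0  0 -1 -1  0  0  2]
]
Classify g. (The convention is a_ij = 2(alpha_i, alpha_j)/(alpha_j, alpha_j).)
The matrix has rank 8 with 2's on the diagonal. Reading the off-diagonal entries as Dynkin edges (a single edge where a_ij = a_ji = -1; a double or triple edge where a_ij * a_ji = 2 or 3), the diagram is a chain of 8 nodes with single edges (A_8). One simple-root ordering that puts it in standard form is (alpha_5, alpha_8, alpha_4, alpha_7, alpha_6, alpha_1, alpha_3, alpha_2). So the algebra is type A_8, i.e. sl(9).

type A_8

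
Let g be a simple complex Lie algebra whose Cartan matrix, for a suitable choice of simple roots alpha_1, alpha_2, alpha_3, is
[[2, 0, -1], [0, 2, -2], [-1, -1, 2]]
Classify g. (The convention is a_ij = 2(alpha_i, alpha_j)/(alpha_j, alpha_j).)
C3

The matrix has rank 3 with 2's on the diagonal. Reading the off-diagonal entries as Dynkin edges (a single edge where a_ij = a_ji = -1; a double or triple edge where a_ij * a_ji = 2 or 3), the diagram is a chain of 3 nodes with a double edge at one end; the terminal node there is the unique long simple root (C_3). One simple-root ordering that puts it in standard form is (alpha_1, alpha_3, alpha_2). So the algebra is type C_3, i.e. sp(6).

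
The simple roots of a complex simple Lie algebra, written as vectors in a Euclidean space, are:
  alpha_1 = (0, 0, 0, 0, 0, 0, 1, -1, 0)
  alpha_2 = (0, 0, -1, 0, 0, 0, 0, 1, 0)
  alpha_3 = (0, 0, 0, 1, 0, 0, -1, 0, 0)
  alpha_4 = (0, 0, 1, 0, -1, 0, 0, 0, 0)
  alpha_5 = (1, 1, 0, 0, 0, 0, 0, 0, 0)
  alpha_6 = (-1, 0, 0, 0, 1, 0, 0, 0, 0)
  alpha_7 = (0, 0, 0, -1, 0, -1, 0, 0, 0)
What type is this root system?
A_7

Compute the Cartan integers a_ij = 2(alpha_i, alpha_j)/(alpha_j, alpha_j); the resulting 7x7 Cartan matrix is
[[2, -1, -1, 0, 0, 0, 0], [-1, 2, 0, -1, 0, 0, 0], [-1, 0, 2, 0, 0, 0, -1], [0, -1, 0, 2, 0, -1, 0], [0, 0, 0, 0, 2, -1, 0], [0, 0, 0, -1, -1, 2, 0], [0, 0, -1, 0, 0, 0, 2]].
All simple roots have the same length, so the diagram is simply laced. The associated Dynkin diagram is a chain of 7 nodes with single edges (A_7), so the type is A_7 (the algebra sl(8)).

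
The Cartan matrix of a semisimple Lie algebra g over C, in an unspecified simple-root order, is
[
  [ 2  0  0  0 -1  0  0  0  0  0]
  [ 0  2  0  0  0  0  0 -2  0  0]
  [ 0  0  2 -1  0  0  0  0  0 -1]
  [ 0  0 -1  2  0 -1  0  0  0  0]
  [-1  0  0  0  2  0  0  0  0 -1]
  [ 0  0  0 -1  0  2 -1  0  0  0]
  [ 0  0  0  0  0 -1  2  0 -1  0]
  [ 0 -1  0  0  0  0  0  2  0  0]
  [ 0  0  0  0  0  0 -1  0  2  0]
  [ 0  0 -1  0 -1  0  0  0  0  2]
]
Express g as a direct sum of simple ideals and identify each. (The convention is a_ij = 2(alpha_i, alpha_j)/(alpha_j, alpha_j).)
A8 ⊕ B2

The diagram associated to this matrix has two connected components: the simple roots {alpha_1, alpha_3, alpha_4, alpha_5, alpha_6, alpha_7, alpha_9, alpha_10} form a chain of 8 nodes with single edges (A_8), and {alpha_2, alpha_8} form a chain of 2 nodes with a double edge at one end; the terminal node there is the unique short simple root (B_2). A semisimple Lie algebra decomposes uniquely as the direct sum of simple ideals, one per connected component of its Dynkin diagram, so g ≅ A_8 ⊕ B_2 (dimension 80 + 10 = 90).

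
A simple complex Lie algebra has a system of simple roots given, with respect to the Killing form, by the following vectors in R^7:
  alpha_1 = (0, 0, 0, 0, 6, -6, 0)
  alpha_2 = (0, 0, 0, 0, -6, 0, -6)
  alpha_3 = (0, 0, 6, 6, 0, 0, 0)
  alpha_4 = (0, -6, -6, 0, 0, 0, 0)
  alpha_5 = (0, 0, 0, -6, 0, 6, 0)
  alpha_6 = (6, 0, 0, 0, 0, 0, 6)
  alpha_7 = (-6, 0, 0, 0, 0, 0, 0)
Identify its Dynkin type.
type B_7

Compute the Cartan integers a_ij = 2(alpha_i, alpha_j)/(alpha_j, alpha_j); the resulting 7x7 Cartan matrix is
[[2, -1, 0, 0, -1, 0, 0], [-1, 2, 0, 0, 0, -1, 0], [0, 0, 2, -1, -1, 0, 0], [0, 0, -1, 2, 0, 0, 0], [-1, 0, -1, 0, 2, 0, 0], [0, -1, 0, 0, 0, 2, -2], [0, 0, 0, 0, 0, -1, 2]].
The roots have two lengths (squared-length ratio 2:1); the short ones are alpha_{7}. The associated Dynkin diagram is a chain of 7 nodes with a double edge at one end; the terminal node there is the unique short simple root (B_7), so the type is B_7 (the algebra so(15)).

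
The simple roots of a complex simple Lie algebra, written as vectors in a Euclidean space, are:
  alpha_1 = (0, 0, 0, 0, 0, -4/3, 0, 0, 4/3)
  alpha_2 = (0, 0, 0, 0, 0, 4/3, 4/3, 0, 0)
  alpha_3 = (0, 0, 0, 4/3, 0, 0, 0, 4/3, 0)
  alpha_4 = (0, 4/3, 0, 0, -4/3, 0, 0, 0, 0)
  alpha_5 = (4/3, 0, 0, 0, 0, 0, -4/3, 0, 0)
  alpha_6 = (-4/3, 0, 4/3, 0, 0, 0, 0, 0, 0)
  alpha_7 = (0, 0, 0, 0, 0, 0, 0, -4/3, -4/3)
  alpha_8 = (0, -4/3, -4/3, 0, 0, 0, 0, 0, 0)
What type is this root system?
Compute the Cartan integers a_ij = 2(alpha_i, alpha_j)/(alpha_j, alpha_j); the resulting 8x8 Cartan matrix is
[[2, -1, 0, 0, 0, 0, -1, 0], [-1, 2, 0, 0, -1, 0, 0, 0], [0, 0, 2, 0, 0, 0, -1, 0], [0, 0, 0, 2, 0, 0, 0, -1], [0, -1, 0, 0, 2, -1, 0, 0], [0, 0, 0, 0, -1, 2, 0, -1], [-1, 0, -1, 0, 0, 0, 2, 0], [0, 0, 0, -1, 0, -1, 0, 2]].
All simple roots have the same length, so the diagram is simply laced. The associated Dynkin diagram is a chain of 8 nodes with single edges (A_8), so the type is A_8 (the algebra sl(9)).

A_8 (sl(9))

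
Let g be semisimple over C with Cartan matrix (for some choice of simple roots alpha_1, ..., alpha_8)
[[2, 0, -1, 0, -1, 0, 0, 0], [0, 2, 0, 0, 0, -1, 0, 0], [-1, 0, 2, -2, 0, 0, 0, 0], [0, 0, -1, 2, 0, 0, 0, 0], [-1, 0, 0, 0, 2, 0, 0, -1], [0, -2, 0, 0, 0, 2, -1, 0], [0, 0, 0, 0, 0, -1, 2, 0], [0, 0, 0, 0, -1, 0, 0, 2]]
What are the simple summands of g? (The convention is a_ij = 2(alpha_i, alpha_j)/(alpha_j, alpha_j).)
The diagram associated to this matrix has two connected components: the simple roots {alpha_2, alpha_6, alpha_7} form a chain of 3 nodes with a double edge at one end; the terminal node there is the unique short simple root (B_3), and {alpha_1, alpha_3, alpha_4, alpha_5, alpha_8} form a chain of 5 nodes with a double edge at one end; the terminal node there is the unique short simple root (B_5). A semisimple Lie algebra decomposes uniquely as the direct sum of simple ideals, one per connected component of its Dynkin diagram, so g ≅ B_3 ⊕ B_5 (dimension 21 + 55 = 76).

B_3 (so(7)) ⊕ B_5 (so(11))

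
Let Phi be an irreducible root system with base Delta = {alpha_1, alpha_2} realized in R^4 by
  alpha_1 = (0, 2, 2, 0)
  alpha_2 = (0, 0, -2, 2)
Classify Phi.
Compute the Cartan integers a_ij = 2(alpha_i, alpha_j)/(alpha_j, alpha_j); the resulting 2x2 Cartan matrix is
[[2, -1], [-1, 2]].
All simple roots have the same length, so the diagram is simply laced. The associated Dynkin diagram is a chain of 2 nodes with single edges (A_2), so the type is A_2 (the algebra sl(3)).

A_2 (sl(3))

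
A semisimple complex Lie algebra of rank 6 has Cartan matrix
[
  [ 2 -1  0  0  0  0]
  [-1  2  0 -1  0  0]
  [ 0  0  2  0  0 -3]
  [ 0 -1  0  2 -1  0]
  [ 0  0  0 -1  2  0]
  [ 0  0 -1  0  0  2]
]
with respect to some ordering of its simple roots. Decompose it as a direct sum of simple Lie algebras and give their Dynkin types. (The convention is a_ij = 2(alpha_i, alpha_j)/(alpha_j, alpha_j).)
The diagram associated to this matrix has two connected components: the simple roots {alpha_1, alpha_2, alpha_4, alpha_5} form a chain of 4 nodes with single edges (A_4), and {alpha_3, alpha_6} form two nodes joined by a triple edge (G_2). A semisimple Lie algebra decomposes uniquely as the direct sum of simple ideals, one per connected component of its Dynkin diagram, so g ≅ A_4 ⊕ G_2 (dimension 24 + 14 = 38).

type A_4 + type G_2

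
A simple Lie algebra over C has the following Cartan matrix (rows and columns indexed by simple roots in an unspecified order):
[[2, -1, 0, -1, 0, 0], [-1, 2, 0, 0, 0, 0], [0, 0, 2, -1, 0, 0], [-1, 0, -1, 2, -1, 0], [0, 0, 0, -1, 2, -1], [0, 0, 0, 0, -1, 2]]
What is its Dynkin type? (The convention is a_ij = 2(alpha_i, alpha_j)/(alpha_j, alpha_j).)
The matrix has rank 6 with 2's on the diagonal. Reading the off-diagonal entries as Dynkin edges (a single edge where a_ij = a_ji = -1; a double or triple edge where a_ij * a_ji = 2 or 3), the diagram is a chain of 5 nodes with one extra node attached to the third node from one end (E_6). One simple-root ordering that puts it in standard form is (alpha_2, alpha_3, alpha_1, alpha_4, alpha_5, alpha_6). So the algebra is type E_6.

E_6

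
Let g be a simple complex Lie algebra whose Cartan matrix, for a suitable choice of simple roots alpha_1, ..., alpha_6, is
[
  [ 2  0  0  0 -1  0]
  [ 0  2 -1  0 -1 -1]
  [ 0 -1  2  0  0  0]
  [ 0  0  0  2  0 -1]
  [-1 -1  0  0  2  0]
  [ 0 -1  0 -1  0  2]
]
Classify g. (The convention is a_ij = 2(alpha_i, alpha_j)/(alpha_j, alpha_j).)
E_6

The matrix has rank 6 with 2's on the diagonal. Reading the off-diagonal entries as Dynkin edges (a single edge where a_ij = a_ji = -1; a double or triple edge where a_ij * a_ji = 2 or 3), the diagram is a chain of 5 nodes with one extra node attached to the third node from one end (E_6). One simple-root ordering that puts it in standard form is (alpha_1, alpha_3, alpha_5, alpha_2, alpha_6, alpha_4). So the algebra is type E_6.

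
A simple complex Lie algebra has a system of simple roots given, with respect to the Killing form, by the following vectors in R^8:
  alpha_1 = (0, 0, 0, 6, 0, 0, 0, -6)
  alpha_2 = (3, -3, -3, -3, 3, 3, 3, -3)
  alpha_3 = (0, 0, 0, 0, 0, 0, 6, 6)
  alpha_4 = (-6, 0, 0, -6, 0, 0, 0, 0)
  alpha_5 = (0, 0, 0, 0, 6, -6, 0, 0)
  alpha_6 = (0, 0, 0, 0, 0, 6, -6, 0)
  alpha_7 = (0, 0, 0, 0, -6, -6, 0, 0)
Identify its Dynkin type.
Compute the Cartan integers a_ij = 2(alpha_i, alpha_j)/(alpha_j, alpha_j); the resulting 7x7 Cartan matrix is
[[2, 0, -1, -1, 0, 0, 0], [0, 2, 0, 0, 0, 0, -1], [-1, 0, 2, 0, 0, -1, 0], [-1, 0, 0, 2, 0, 0, 0], [0, 0, 0, 0, 2, -1, 0], [0, 0, -1, 0, -1, 2, -1], [0, -1, 0, 0, 0, -1, 2]].
All simple roots have the same length, so the diagram is simply laced. The associated Dynkin diagram is a chain of 6 nodes with one extra node attached to the third node from one end (E_7), so the type is E_7.

type E_7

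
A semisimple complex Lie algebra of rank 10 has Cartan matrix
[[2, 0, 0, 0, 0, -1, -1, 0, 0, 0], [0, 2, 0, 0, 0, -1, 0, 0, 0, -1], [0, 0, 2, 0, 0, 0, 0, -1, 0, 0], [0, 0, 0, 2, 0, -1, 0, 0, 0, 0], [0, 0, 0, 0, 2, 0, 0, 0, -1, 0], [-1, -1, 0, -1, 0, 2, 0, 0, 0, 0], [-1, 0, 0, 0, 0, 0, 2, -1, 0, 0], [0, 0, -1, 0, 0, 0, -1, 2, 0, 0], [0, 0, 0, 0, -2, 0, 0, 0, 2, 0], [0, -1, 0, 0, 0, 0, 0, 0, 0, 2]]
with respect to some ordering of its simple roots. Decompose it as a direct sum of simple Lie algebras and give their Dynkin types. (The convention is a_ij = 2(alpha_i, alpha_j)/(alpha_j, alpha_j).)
B2 + E8

The diagram associated to this matrix has two connected components: the simple roots {alpha_5, alpha_9} form a chain of 2 nodes with a double edge at one end; the terminal node there is the unique short simple root (B_2), and {alpha_1, alpha_2, alpha_3, alpha_4, alpha_6, alpha_7, alpha_8, alpha_10} form a chain of 7 nodes with one extra node attached to the third node from one end (E_8). A semisimple Lie algebra decomposes uniquely as the direct sum of simple ideals, one per connected component of its Dynkin diagram, so g ≅ B_2 ⊕ E_8 (dimension 10 + 248 = 258).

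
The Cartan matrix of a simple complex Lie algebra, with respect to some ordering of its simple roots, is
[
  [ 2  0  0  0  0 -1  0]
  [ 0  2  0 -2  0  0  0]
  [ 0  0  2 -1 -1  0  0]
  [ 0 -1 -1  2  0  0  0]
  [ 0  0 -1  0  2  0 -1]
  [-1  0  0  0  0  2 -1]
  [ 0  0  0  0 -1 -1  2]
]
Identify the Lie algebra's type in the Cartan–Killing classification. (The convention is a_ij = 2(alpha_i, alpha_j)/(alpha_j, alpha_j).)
C_7

The matrix has rank 7 with 2's on the diagonal. Reading the off-diagonal entries as Dynkin edges (a single edge where a_ij = a_ji = -1; a double or triple edge where a_ij * a_ji = 2 or 3), the diagram is a chain of 7 nodes with a double edge at one end; the terminal node there is the unique long simple root (C_7). One simple-root ordering that puts it in standard form is (alpha_1, alpha_6, alpha_7, alpha_5, alpha_3, alpha_4, alpha_2). So the algebra is type C_7, i.e. sp(14).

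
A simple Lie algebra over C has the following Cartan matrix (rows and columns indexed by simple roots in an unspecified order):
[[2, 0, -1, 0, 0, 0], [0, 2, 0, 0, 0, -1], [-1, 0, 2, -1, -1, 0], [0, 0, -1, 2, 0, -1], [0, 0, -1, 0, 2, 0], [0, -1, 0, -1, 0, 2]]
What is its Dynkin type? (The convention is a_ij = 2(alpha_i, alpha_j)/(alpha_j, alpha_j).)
D_6 (so(12))

The matrix has rank 6 with 2's on the diagonal. Reading the off-diagonal entries as Dynkin edges (a single edge where a_ij = a_ji = -1; a double or triple edge where a_ij * a_ji = 2 or 3), the diagram is a chain of 4 nodes with a fork of two nodes at one end (D_6). One simple-root ordering that puts it in standard form is (alpha_2, alpha_6, alpha_4, alpha_3, alpha_5, alpha_1). So the algebra is type D_6, i.e. so(12).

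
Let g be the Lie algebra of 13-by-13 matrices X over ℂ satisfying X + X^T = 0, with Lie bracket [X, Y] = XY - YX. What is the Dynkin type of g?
This is so(13) with 13 odd, which has dimension 13(13-1)/2 = 78 and rank (13-1)/2 = 6. In the classification of classical Lie algebras, the orthogonal algebra so(2n+1) in an odd number of variables has type B_n; here n = 6, so the Dynkin diagram is a chain of 6 nodes with a double edge at one end; the terminal node there is the unique short simple root (B_6). Hence the type is B_6.

B6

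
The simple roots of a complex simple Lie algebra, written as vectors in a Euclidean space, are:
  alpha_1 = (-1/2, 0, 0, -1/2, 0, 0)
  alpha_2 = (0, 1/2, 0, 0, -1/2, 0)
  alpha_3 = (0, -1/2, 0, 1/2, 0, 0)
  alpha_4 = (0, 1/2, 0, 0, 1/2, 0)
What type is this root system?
type D_4

Compute the Cartan integers a_ij = 2(alpha_i, alpha_j)/(alpha_j, alpha_j); the resulting 4x4 Cartan matrix is
[[2, 0, -1, 0], [0, 2, -1, 0], [-1, -1, 2, -1], [0, 0, -1, 2]].
All simple roots have the same length, so the diagram is simply laced. The associated Dynkin diagram is a chain of 2 nodes with a fork of two nodes at one end (D_4), so the type is D_4 (the algebra so(8)).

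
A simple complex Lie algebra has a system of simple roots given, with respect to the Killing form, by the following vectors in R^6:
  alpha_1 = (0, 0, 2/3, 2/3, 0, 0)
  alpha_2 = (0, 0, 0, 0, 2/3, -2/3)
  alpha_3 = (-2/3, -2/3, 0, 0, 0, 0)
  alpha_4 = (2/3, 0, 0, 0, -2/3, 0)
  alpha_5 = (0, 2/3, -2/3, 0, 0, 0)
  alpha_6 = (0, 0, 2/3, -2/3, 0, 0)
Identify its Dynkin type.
type D_6

Compute the Cartan integers a_ij = 2(alpha_i, alpha_j)/(alpha_j, alpha_j); the resulting 6x6 Cartan matrix is
[[2, 0, 0, 0, -1, 0], [0, 2, 0, -1, 0, 0], [0, 0, 2, -1, -1, 0], [0, -1, -1, 2, 0, 0], [-1, 0, -1, 0, 2, -1], [0, 0, 0, 0, -1, 2]].
All simple roots have the same length, so the diagram is simply laced. The associated Dynkin diagram is a chain of 4 nodes with a fork of two nodes at one end (D_6), so the type is D_6 (the algebra so(12)).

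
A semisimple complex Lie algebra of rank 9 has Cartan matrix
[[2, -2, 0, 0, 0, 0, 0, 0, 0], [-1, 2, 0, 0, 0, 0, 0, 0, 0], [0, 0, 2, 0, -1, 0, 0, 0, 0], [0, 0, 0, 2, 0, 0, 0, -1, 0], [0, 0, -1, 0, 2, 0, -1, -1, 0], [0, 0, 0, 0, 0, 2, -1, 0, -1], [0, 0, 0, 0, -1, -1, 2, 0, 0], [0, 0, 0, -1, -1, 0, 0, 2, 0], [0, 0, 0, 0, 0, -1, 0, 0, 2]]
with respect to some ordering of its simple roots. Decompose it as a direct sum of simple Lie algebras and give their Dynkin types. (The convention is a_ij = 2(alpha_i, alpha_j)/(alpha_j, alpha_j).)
B_2 ⊕ E_7

The diagram associated to this matrix has two connected components: the simple roots {alpha_1, alpha_2} form a chain of 2 nodes with a double edge at one end; the terminal node there is the unique short simple root (B_2), and {alpha_3, alpha_4, alpha_5, alpha_6, alpha_7, alpha_8, alpha_9} form a chain of 6 nodes with one extra node attached to the third node from one end (E_7). A semisimple Lie algebra decomposes uniquely as the direct sum of simple ideals, one per connected component of its Dynkin diagram, so g ≅ B_2 ⊕ E_7 (dimension 10 + 133 = 143).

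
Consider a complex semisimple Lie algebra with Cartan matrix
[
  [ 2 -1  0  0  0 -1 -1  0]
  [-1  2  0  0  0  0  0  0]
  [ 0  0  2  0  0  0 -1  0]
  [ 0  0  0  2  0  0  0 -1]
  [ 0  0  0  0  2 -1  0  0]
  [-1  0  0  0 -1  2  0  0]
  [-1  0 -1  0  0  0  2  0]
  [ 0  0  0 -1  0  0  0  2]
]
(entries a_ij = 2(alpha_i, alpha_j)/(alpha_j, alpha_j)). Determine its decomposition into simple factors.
The diagram associated to this matrix has two connected components: the simple roots {alpha_4, alpha_8} form a chain of 2 nodes with single edges (A_2), and {alpha_1, alpha_2, alpha_3, alpha_5, alpha_6, alpha_7} form a chain of 5 nodes with one extra node attached to the third node from one end (E_6). A semisimple Lie algebra decomposes uniquely as the direct sum of simple ideals, one per connected component of its Dynkin diagram, so g ≅ A_2 ⊕ E_6 (dimension 8 + 78 = 86).

A_2 + E_6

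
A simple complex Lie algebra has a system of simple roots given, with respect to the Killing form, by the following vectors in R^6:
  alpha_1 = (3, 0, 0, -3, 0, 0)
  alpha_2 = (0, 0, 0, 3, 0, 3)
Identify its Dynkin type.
Compute the Cartan integers a_ij = 2(alpha_i, alpha_j)/(alpha_j, alpha_j); the resulting 2x2 Cartan matrix is
[[2, -1], [-1, 2]].
All simple roots have the same length, so the diagram is simply laced. The associated Dynkin diagram is a chain of 2 nodes with single edges (A_2), so the type is A_2 (the algebra sl(3)).

type A_2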